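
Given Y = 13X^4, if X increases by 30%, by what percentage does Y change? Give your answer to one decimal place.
185.6%

For Y = 13X^4:
If X → X(1 + 0.3)
Then Y → Y · (1 + 0.3)^4
     = Y · 2.8561

Percentage change = ((1 + 0.3)^4 − 1) × 100% ≈ 185.6%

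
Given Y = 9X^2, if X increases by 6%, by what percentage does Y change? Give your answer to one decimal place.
12.4%

For Y = 9X^2:
If X → X(1 + 0.06)
Then Y → Y · (1 + 0.06)^2
     = Y · 1.1236

Percentage change = ((1 + 0.06)^2 − 1) × 100% ≈ 12.4%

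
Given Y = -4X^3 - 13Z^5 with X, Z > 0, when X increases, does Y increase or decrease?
Y decreases

Taking the partial derivative:
∂Y/∂X = -12X^2

∂Y/∂X = -12X^2 < 0 (assuming positive values)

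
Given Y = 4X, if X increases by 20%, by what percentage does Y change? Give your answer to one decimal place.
20.0%

For Y = 4X:
If X → X(1 + 0.2)
Then Y → Y · (1 + 0.2)^1
     = Y · 1.2000

Percentage change = ((1 + 0.2)^1 − 1) × 100% = 20.0%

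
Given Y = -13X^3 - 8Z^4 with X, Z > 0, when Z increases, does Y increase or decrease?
Y decreases

Taking the partial derivative:
∂Y/∂Z = -32Z^3

∂Y/∂Z = -32Z^3 < 0 (assuming positive values)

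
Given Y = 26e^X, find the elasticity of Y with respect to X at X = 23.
Elasticity = 23

Elasticity = (dY/dX) · (X/Y)

dY/dX = 26·e^X
At X = 23: dY/dX = 26·e^23, Y = 26·e^23

Elasticity = (26·e^23) · (23 / (26·e^23)) = 23

Interpretation: for a small percentage change in X, the percentage change in Y is approximately 23.00 times as large.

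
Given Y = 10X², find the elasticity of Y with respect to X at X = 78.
Elasticity = 2

Elasticity = (dY/dX) · (X/Y)

dY/dX = 20·X
At X = 78: dY/dX = 1560, Y = 60840

Elasticity = 1560 · (78 / 60840) = 2

Interpretation: for a small percentage change in X, the percentage change in Y is approximately 2.00 times as large.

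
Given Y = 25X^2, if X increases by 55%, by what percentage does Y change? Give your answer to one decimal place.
140.3%

For Y = 25X^2:
If X → X(1 + 0.55)
Then Y → Y · (1 + 0.55)^2
     = Y · 2.4025

Percentage change = ((1 + 0.55)^2 − 1) × 100% ≈ 140.3%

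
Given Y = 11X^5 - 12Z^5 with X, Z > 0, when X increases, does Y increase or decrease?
Y increases

Taking the partial derivative:
∂Y/∂X = 55X^4

∂Y/∂X = 55X^4 > 0 (assuming positive values)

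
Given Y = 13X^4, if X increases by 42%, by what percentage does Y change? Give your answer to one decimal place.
306.6%

For Y = 13X^4:
If X → X(1 + 0.42)
Then Y → Y · (1 + 0.42)^4
     ≈ Y · 4.0659

Percentage change = ((1 + 0.42)^4 − 1) × 100% ≈ 306.6%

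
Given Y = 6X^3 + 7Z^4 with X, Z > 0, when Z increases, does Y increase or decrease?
Y increases

Taking the partial derivative:
∂Y/∂Z = 28Z^3

∂Y/∂Z = 28Z^3 > 0 (assuming positive values)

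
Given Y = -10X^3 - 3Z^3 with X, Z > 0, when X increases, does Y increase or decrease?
Y decreases

Taking the partial derivative:
∂Y/∂X = -30X^2

∂Y/∂X = -30X^2 < 0 (assuming positive values)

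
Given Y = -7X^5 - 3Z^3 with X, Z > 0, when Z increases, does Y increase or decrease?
Y decreases

Taking the partial derivative:
∂Y/∂Z = -9Z^2

∂Y/∂Z = -9Z^2 < 0 (assuming positive values)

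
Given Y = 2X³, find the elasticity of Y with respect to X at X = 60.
Elasticity = 3

Elasticity = (dY/dX) · (X/Y)

dY/dX = 6·X²
At X = 60: dY/dX = 21600, Y = 432000

Elasticity = 21600 · (60 / 432000) = 3

Interpretation: for a small percentage change in X, the percentage change in Y is approximately 3.00 times as large.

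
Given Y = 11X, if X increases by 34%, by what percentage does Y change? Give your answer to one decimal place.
34.0%

For Y = 11X:
If X → X(1 + 0.34)
Then Y → Y · (1 + 0.34)^1
     = Y · 1.3400

Percentage change = ((1 + 0.34)^1 − 1) × 100% = 34.0%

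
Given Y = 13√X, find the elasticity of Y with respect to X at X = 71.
Elasticity = 1/2

Elasticity = (dY/dX) · (X/Y)

dY/dX = 13/(2·√X)
At X = 71: dY/dX = 13·√71/142, Y = 13·√71

Elasticity = (13·√71/142) · (71 / (13·√71)) = 1/2

Interpretation: for a small percentage change in X, the percentage change in Y is approximately 0.50 times as large.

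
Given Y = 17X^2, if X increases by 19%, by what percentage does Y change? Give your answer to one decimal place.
41.6%

For Y = 17X^2:
If X → X(1 + 0.19)
Then Y → Y · (1 + 0.19)^2
     = Y · 1.4161

Percentage change = ((1 + 0.19)^2 − 1) × 100% ≈ 41.6%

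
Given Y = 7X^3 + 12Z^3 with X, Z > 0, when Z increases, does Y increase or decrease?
Y increases

Taking the partial derivative:
∂Y/∂Z = 36Z^2

∂Y/∂Z = 36Z^2 > 0 (assuming positive values)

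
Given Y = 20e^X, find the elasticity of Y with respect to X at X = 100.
Elasticity = 100

Elasticity = (dY/dX) · (X/Y)

dY/dX = 20·e^X
At X = 100: dY/dX = 20·e^100, Y = 20·e^100

Elasticity = (20·e^100) · (100 / (20·e^100)) = 100

Interpretation: for a small percentage change in X, the percentage change in Y is approximately 100.00 times as large.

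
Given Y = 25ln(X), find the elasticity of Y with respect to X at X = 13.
Elasticity = 1/ln(13) ≈ 0.3899

Elasticity = (dY/dX) · (X/Y)

dY/dX = 25/X
At X = 13: dY/dX = 25/13, Y = 25·ln(13)

Elasticity = (25/13) · (13 / (25·ln(13))) = 1/ln(13) ≈ 0.3899

Interpretation: for a small percentage change in X, the percentage change in Y is approximately 0.39 times as large.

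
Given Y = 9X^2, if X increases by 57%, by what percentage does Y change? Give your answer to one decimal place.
146.5%

For Y = 9X^2:
If X → X(1 + 0.57)
Then Y → Y · (1 + 0.57)^2
     = Y · 2.4649

Percentage change = ((1 + 0.57)^2 − 1) × 100% ≈ 146.5%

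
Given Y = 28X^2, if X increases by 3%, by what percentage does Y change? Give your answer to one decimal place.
6.1%

For Y = 28X^2:
If X → X(1 + 0.03)
Then Y → Y · (1 + 0.03)^2
     = Y · 1.0609

Percentage change = ((1 + 0.03)^2 − 1) × 100% ≈ 6.1%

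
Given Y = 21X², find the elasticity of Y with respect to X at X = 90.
Elasticity = 2

Elasticity = (dY/dX) · (X/Y)

dY/dX = 42·X
At X = 90: dY/dX = 3780, Y = 170100

Elasticity = 3780 · (90 / 170100) = 2

Interpretation: for a small percentage change in X, the percentage change in Y is approximately 2.00 times as large.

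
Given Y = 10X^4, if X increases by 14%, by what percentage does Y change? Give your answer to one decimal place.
68.9%

For Y = 10X^4:
If X → X(1 + 0.14)
Then Y → Y · (1 + 0.14)^4
     ≈ Y · 1.6890

Percentage change = ((1 + 0.14)^4 − 1) × 100% ≈ 68.9%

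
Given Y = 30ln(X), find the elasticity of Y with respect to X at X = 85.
Elasticity = 1/ln(85) ≈ 0.2251

Elasticity = (dY/dX) · (X/Y)

dY/dX = 30/X
At X = 85: dY/dX = 6/17, Y = 30·ln(85)

Elasticity = (6/17) · (85 / (30·ln(85))) = 1/ln(85) ≈ 0.2251

Interpretation: for a small percentage change in X, the percentage change in Y is approximately 0.23 times as large.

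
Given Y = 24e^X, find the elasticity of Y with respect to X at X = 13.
Elasticity = 13

Elasticity = (dY/dX) · (X/Y)

dY/dX = 24·e^X
At X = 13: dY/dX = 24·e^13, Y = 24·e^13

Elasticity = (24·e^13) · (13 / (24·e^13)) = 13

Interpretation: for a small percentage change in X, the percentage change in Y is approximately 13.00 times as large.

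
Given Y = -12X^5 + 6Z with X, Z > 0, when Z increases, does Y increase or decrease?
Y increases

Taking the partial derivative:
∂Y/∂Z = 6

∂Y/∂Z = 6 > 0 (assuming positive values)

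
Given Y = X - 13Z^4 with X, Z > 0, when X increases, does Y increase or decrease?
Y increases

Taking the partial derivative:
∂Y/∂X = 1

∂Y/∂X = 1 > 0 (assuming positive values)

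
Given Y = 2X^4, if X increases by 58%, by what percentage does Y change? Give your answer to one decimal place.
523.2%

For Y = 2X^4:
If X → X(1 + 0.58)
Then Y → Y · (1 + 0.58)^4
     ≈ Y · 6.2320

Percentage change = ((1 + 0.58)^4 − 1) × 100% ≈ 523.2%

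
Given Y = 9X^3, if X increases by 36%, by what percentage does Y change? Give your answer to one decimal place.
151.5%

For Y = 9X^3:
If X → X(1 + 0.36)
Then Y → Y · (1 + 0.36)^3
     ≈ Y · 2.5155

Percentage change = ((1 + 0.36)^3 − 1) × 100% ≈ 151.5%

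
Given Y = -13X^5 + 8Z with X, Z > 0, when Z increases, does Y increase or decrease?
Y increases

Taking the partial derivative:
∂Y/∂Z = 8

∂Y/∂Z = 8 > 0 (assuming positive values)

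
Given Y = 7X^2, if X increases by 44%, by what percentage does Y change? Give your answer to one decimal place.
107.4%

For Y = 7X^2:
If X → X(1 + 0.44)
Then Y → Y · (1 + 0.44)^2
     = Y · 2.0736

Percentage change = ((1 + 0.44)^2 − 1) × 100% ≈ 107.4%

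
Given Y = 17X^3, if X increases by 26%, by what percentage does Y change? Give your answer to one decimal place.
100.0%

For Y = 17X^3:
If X → X(1 + 0.26)
Then Y → Y · (1 + 0.26)^3
     ≈ Y · 2.0004

Percentage change = ((1 + 0.26)^3 − 1) × 100% ≈ 100.0%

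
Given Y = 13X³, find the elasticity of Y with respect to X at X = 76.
Elasticity = 3

Elasticity = (dY/dX) · (X/Y)

dY/dX = 39·X²
At X = 76: dY/dX = 225264, Y = 5706688

Elasticity = 225264 · (76 / 5706688) = 3

Interpretation: for a small percentage change in X, the percentage change in Y is approximately 3.00 times as large.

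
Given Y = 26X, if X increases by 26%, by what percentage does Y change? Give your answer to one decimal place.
26.0%

For Y = 26X:
If X → X(1 + 0.26)
Then Y → Y · (1 + 0.26)^1
     = Y · 1.2600

Percentage change = ((1 + 0.26)^1 − 1) × 100% = 26.0%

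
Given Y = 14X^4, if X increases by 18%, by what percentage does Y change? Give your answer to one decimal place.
93.9%

For Y = 14X^4:
If X → X(1 + 0.18)
Then Y → Y · (1 + 0.18)^4
     ≈ Y · 1.9388

Percentage change = ((1 + 0.18)^4 − 1) × 100% ≈ 93.9%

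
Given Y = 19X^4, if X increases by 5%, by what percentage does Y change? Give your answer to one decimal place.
21.6%

For Y = 19X^4:
If X → X(1 + 0.05)
Then Y → Y · (1 + 0.05)^4
     ≈ Y · 1.2155

Percentage change = ((1 + 0.05)^4 − 1) × 100% ≈ 21.6%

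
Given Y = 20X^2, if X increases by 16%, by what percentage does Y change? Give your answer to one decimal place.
34.6%

For Y = 20X^2:
If X → X(1 + 0.16)
Then Y → Y · (1 + 0.16)^2
     = Y · 1.3456

Percentage change = ((1 + 0.16)^2 − 1) × 100% ≈ 34.6%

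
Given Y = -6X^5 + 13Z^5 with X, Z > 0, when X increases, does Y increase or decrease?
Y decreases

Taking the partial derivative:
∂Y/∂X = -30X^4

∂Y/∂X = -30X^4 < 0 (assuming positive values)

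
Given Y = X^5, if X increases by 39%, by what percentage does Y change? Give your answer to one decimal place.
418.9%

For Y = X^5:
If X → X(1 + 0.39)
Then Y → Y · (1 + 0.39)^5
     ≈ Y · 5.1889

Percentage change = ((1 + 0.39)^5 − 1) × 100% ≈ 418.9%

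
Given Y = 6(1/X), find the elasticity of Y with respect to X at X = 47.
Elasticity = -1

Elasticity = (dY/dX) · (X/Y)

dY/dX = -6/X²
At X = 47: dY/dX = -6/2209, Y = 6/47

Elasticity = (-6/2209) · (47 / (6/47)) = -1

Interpretation: for a small percentage change in X, the percentage change in Y is approximately -1.00 times as large.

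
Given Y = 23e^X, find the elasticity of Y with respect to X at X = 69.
Elasticity = 69

Elasticity = (dY/dX) · (X/Y)

dY/dX = 23·e^X
At X = 69: dY/dX = 23·e^69, Y = 23·e^69

Elasticity = (23·e^69) · (69 / (23·e^69)) = 69

Interpretation: for a small percentage change in X, the percentage change in Y is approximately 69.00 times as large.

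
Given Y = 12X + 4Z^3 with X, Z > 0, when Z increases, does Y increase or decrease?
Y increases

Taking the partial derivative:
∂Y/∂Z = 12Z^2

∂Y/∂Z = 12Z^2 > 0 (assuming positive values)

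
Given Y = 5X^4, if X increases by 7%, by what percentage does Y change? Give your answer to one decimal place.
31.1%

For Y = 5X^4:
If X → X(1 + 0.07)
Then Y → Y · (1 + 0.07)^4
     ≈ Y · 1.3108

Percentage change = ((1 + 0.07)^4 − 1) × 100% ≈ 31.1%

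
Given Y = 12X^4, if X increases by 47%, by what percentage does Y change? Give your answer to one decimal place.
366.9%

For Y = 12X^4:
If X → X(1 + 0.47)
Then Y → Y · (1 + 0.47)^4
     ≈ Y · 4.6695

Percentage change = ((1 + 0.47)^4 − 1) × 100% ≈ 366.9%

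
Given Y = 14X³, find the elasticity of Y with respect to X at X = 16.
Elasticity = 3

Elasticity = (dY/dX) · (X/Y)

dY/dX = 42·X²
At X = 16: dY/dX = 10752, Y = 57344

Elasticity = 10752 · (16 / 57344) = 3

Interpretation: for a small percentage change in X, the percentage change in Y is approximately 3.00 times as large.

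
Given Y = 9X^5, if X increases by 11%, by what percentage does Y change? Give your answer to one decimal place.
68.5%

For Y = 9X^5:
If X → X(1 + 0.11)
Then Y → Y · (1 + 0.11)^5
     ≈ Y · 1.6851

Percentage change = ((1 + 0.11)^5 − 1) × 100% ≈ 68.5%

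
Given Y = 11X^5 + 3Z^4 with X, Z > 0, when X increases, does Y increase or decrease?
Y increases

Taking the partial derivative:
∂Y/∂X = 55X^4

∂Y/∂X = 55X^4 > 0 (assuming positive values)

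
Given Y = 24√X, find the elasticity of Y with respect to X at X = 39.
Elasticity = 1/2

Elasticity = (dY/dX) · (X/Y)

dY/dX = 12/√X
At X = 39: dY/dX = 4·√39/13, Y = 24·√39

Elasticity = (4·√39/13) · (39 / (24·√39)) = 1/2

Interpretation: for a small percentage change in X, the percentage change in Y is approximately 0.50 times as large.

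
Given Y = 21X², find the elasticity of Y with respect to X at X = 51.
Elasticity = 2

Elasticity = (dY/dX) · (X/Y)

dY/dX = 42·X
At X = 51: dY/dX = 2142, Y = 54621

Elasticity = 2142 · (51 / 54621) = 2

Interpretation: for a small percentage change in X, the percentage change in Y is approximately 2.00 times as large.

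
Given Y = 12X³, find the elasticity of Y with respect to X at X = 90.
Elasticity = 3

Elasticity = (dY/dX) · (X/Y)

dY/dX = 36·X²
At X = 90: dY/dX = 291600, Y = 8748000

Elasticity = 291600 · (90 / 8748000) = 3

Interpretation: for a small percentage change in X, the percentage change in Y is approximately 3.00 times as large.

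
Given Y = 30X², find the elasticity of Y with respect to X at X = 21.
Elasticity = 2

Elasticity = (dY/dX) · (X/Y)

dY/dX = 60·X
At X = 21: dY/dX = 1260, Y = 13230

Elasticity = 1260 · (21 / 13230) = 2

Interpretation: for a small percentage change in X, the percentage change in Y is approximately 2.00 times as large.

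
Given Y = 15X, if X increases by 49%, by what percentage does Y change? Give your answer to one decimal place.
49.0%

For Y = 15X:
If X → X(1 + 0.49)
Then Y → Y · (1 + 0.49)^1
     = Y · 1.4900

Percentage change = ((1 + 0.49)^1 − 1) × 100% = 49.0%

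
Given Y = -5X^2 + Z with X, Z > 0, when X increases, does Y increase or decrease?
Y decreases

Taking the partial derivative:
∂Y/∂X = -10X

∂Y/∂X = -10X < 0 (assuming positive values)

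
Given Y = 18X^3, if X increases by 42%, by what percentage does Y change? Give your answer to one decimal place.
186.3%

For Y = 18X^3:
If X → X(1 + 0.42)
Then Y → Y · (1 + 0.42)^3
     ≈ Y · 2.8633

Percentage change = ((1 + 0.42)^3 − 1) × 100% ≈ 186.3%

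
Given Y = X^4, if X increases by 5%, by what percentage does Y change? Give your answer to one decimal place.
21.6%

For Y = X^4:
If X → X(1 + 0.05)
Then Y → Y · (1 + 0.05)^4
     ≈ Y · 1.2155

Percentage change = ((1 + 0.05)^4 − 1) × 100% ≈ 21.6%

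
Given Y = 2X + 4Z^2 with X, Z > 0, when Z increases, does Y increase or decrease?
Y increases

Taking the partial derivative:
∂Y/∂Z = 8Z

∂Y/∂Z = 8Z > 0 (assuming positive values)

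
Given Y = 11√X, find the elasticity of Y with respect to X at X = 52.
Elasticity = 1/2

Elasticity = (dY/dX) · (X/Y)

dY/dX = 11/(2·√X)
At X = 52: dY/dX = 11·√13/52, Y = 22·√13

Elasticity = (11·√13/52) · (52 / (22·√13)) = 1/2

Interpretation: for a small percentage change in X, the percentage change in Y is approximately 0.50 times as large.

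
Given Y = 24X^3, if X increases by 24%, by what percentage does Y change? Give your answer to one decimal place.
90.7%

For Y = 24X^3:
If X → X(1 + 0.24)
Then Y → Y · (1 + 0.24)^3
     ≈ Y · 1.9066

Percentage change = ((1 + 0.24)^3 − 1) × 100% ≈ 90.7%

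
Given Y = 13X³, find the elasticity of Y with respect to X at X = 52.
Elasticity = 3

Elasticity = (dY/dX) · (X/Y)

dY/dX = 39·X²
At X = 52: dY/dX = 105456, Y = 1827904

Elasticity = 105456 · (52 / 1827904) = 3

Interpretation: for a small percentage change in X, the percentage change in Y is approximately 3.00 times as large.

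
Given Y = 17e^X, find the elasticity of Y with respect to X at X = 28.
Elasticity = 28

Elasticity = (dY/dX) · (X/Y)

dY/dX = 17·e^X
At X = 28: dY/dX = 17·e^28, Y = 17·e^28

Elasticity = (17·e^28) · (28 / (17·e^28)) = 28

Interpretation: for a small percentage change in X, the percentage change in Y is approximately 28.00 times as large.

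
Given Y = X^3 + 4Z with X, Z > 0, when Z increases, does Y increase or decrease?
Y increases

Taking the partial derivative:
∂Y/∂Z = 4

∂Y/∂Z = 4 > 0 (assuming positive values)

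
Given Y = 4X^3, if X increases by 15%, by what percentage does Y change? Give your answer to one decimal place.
52.1%

For Y = 4X^3:
If X → X(1 + 0.15)
Then Y → Y · (1 + 0.15)^3
     ≈ Y · 1.5209

Percentage change = ((1 + 0.15)^3 − 1) × 100% ≈ 52.1%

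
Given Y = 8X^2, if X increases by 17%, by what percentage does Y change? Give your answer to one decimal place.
36.9%

For Y = 8X^2:
If X → X(1 + 0.17)
Then Y → Y · (1 + 0.17)^2
     = Y · 1.3689

Percentage change = ((1 + 0.17)^2 − 1) × 100% ≈ 36.9%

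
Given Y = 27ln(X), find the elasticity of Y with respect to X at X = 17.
Elasticity = 1/ln(17) ≈ 0.3530

Elasticity = (dY/dX) · (X/Y)

dY/dX = 27/X
At X = 17: dY/dX = 27/17, Y = 27·ln(17)

Elasticity = (27/17) · (17 / (27·ln(17))) = 1/ln(17) ≈ 0.3530

Interpretation: for a small percentage change in X, the percentage change in Y is approximately 0.35 times as large.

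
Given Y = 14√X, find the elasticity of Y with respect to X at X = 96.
Elasticity = 1/2

Elasticity = (dY/dX) · (X/Y)

dY/dX = 7/√X
At X = 96: dY/dX = 7·√6/24, Y = 56·√6

Elasticity = (7·√6/24) · (96 / (56·√6)) = 1/2

Interpretation: for a small percentage change in X, the percentage change in Y is approximately 0.50 times as large.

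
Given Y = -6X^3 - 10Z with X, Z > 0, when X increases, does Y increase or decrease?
Y decreases

Taking the partial derivative:
∂Y/∂X = -18X^2

∂Y/∂X = -18X^2 < 0 (assuming positive values)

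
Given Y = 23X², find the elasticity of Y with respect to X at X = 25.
Elasticity = 2

Elasticity = (dY/dX) · (X/Y)

dY/dX = 46·X
At X = 25: dY/dX = 1150, Y = 14375

Elasticity = 1150 · (25 / 14375) = 2

Interpretation: for a small percentage change in X, the percentage change in Y is approximately 2.00 times as large.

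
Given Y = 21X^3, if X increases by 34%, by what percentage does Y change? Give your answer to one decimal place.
140.6%

For Y = 21X^3:
If X → X(1 + 0.34)
Then Y → Y · (1 + 0.34)^3
     ≈ Y · 2.4061

Percentage change = ((1 + 0.34)^3 − 1) × 100% ≈ 140.6%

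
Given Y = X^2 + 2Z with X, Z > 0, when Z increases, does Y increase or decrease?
Y increases

Taking the partial derivative:
∂Y/∂Z = 2

∂Y/∂Z = 2 > 0 (assuming positive values)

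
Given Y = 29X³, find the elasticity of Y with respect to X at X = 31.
Elasticity = 3

Elasticity = (dY/dX) · (X/Y)

dY/dX = 87·X²
At X = 31: dY/dX = 83607, Y = 863939

Elasticity = 83607 · (31 / 863939) = 3

Interpretation: for a small percentage change in X, the percentage change in Y is approximately 3.00 times as large.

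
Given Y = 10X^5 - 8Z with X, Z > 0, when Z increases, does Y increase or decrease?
Y decreases

Taking the partial derivative:
∂Y/∂Z = -8

∂Y/∂Z = -8 < 0 (assuming positive values)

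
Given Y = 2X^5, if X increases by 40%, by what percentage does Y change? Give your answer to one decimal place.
437.8%

For Y = 2X^5:
If X → X(1 + 0.4)
Then Y → Y · (1 + 0.4)^5
     ≈ Y · 5.3782

Percentage change = ((1 + 0.4)^5 − 1) × 100% ≈ 437.8%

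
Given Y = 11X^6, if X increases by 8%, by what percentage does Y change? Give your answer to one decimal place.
58.7%

For Y = 11X^6:
If X → X(1 + 0.08)
Then Y → Y · (1 + 0.08)^6
     ≈ Y · 1.5869

Percentage change = ((1 + 0.08)^6 − 1) × 100% ≈ 58.7%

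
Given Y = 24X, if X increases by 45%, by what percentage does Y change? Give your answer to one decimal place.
45.0%

For Y = 24X:
If X → X(1 + 0.45)
Then Y → Y · (1 + 0.45)^1
     = Y · 1.4500

Percentage change = ((1 + 0.45)^1 − 1) × 100% = 45.0%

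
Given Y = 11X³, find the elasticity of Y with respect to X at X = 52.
Elasticity = 3

Elasticity = (dY/dX) · (X/Y)

dY/dX = 33·X²
At X = 52: dY/dX = 89232, Y = 1546688

Elasticity = 89232 · (52 / 1546688) = 3

Interpretation: for a small percentage change in X, the percentage change in Y is approximately 3.00 times as large.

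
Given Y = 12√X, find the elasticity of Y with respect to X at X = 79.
Elasticity = 1/2

Elasticity = (dY/dX) · (X/Y)

dY/dX = 6/√X
At X = 79: dY/dX = 6·√79/79, Y = 12·√79

Elasticity = (6·√79/79) · (79 / (12·√79)) = 1/2

Interpretation: for a small percentage change in X, the percentage change in Y is approximately 0.50 times as large.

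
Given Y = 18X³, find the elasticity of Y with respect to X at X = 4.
Elasticity = 3

Elasticity = (dY/dX) · (X/Y)

dY/dX = 54·X²
At X = 4: dY/dX = 864, Y = 1152

Elasticity = 864 · (4 / 1152) = 3

Interpretation: for a small percentage change in X, the percentage change in Y is approximately 3.00 times as large.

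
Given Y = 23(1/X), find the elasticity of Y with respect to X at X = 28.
Elasticity = -1

Elasticity = (dY/dX) · (X/Y)

dY/dX = -23/X²
At X = 28: dY/dX = -23/784, Y = 23/28

Elasticity = (-23/784) · (28 / (23/28)) = -1

Interpretation: for a small percentage change in X, the percentage change in Y is approximately -1.00 times as large.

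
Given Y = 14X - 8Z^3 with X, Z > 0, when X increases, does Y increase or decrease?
Y increases

Taking the partial derivative:
∂Y/∂X = 14

∂Y/∂X = 14 > 0 (assuming positive values)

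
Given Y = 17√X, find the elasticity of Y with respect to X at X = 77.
Elasticity = 1/2

Elasticity = (dY/dX) · (X/Y)

dY/dX = 17/(2·√X)
At X = 77: dY/dX = 17·√77/154, Y = 17·√77

Elasticity = (17·√77/154) · (77 / (17·√77)) = 1/2

Interpretation: for a small percentage change in X, the percentage change in Y is approximately 0.50 times as large.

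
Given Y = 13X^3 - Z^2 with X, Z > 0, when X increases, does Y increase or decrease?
Y increases

Taking the partial derivative:
∂Y/∂X = 39X^2

∂Y/∂X = 39X^2 > 0 (assuming positive values)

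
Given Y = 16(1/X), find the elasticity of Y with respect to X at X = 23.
Elasticity = -1

Elasticity = (dY/dX) · (X/Y)

dY/dX = -16/X²
At X = 23: dY/dX = -16/529, Y = 16/23

Elasticity = (-16/529) · (23 / (16/23)) = -1

Interpretation: for a small percentage change in X, the percentage change in Y is approximately -1.00 times as large.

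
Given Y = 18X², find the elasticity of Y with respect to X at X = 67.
Elasticity = 2

Elasticity = (dY/dX) · (X/Y)

dY/dX = 36·X
At X = 67: dY/dX = 2412, Y = 80802

Elasticity = 2412 · (67 / 80802) = 2

Interpretation: for a small percentage change in X, the percentage change in Y is approximately 2.00 times as large.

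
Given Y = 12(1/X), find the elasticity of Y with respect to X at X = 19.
Elasticity = -1

Elasticity = (dY/dX) · (X/Y)

dY/dX = -12/X²
At X = 19: dY/dX = -12/361, Y = 12/19

Elasticity = (-12/361) · (19 / (12/19)) = -1

Interpretation: for a small percentage change in X, the percentage change in Y is approximately -1.00 times as large.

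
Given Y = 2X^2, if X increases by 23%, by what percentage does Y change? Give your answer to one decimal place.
51.3%

For Y = 2X^2:
If X → X(1 + 0.23)
Then Y → Y · (1 + 0.23)^2
     = Y · 1.5129

Percentage change = ((1 + 0.23)^2 − 1) × 100% ≈ 51.3%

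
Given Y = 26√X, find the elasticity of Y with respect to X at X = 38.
Elasticity = 1/2

Elasticity = (dY/dX) · (X/Y)

dY/dX = 13/√X
At X = 38: dY/dX = 13·√38/38, Y = 26·√38

Elasticity = (13·√38/38) · (38 / (26·√38)) = 1/2

Interpretation: for a small percentage change in X, the percentage change in Y is approximately 0.50 times as large.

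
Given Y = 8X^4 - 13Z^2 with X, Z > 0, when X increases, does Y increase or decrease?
Y increases

Taking the partial derivative:
∂Y/∂X = 32X^3

∂Y/∂X = 32X^3 > 0 (assuming positive values)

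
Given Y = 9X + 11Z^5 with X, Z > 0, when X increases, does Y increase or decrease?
Y increases

Taking the partial derivative:
∂Y/∂X = 9

∂Y/∂X = 9 > 0 (assuming positive values)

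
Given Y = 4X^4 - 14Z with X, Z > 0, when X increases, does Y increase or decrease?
Y increases

Taking the partial derivative:
∂Y/∂X = 16X^3

∂Y/∂X = 16X^3 > 0 (assuming positive values)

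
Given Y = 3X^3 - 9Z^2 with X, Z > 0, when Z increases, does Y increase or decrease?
Y decreases

Taking the partial derivative:
∂Y/∂Z = -18Z

∂Y/∂Z = -18Z < 0 (assuming positive values)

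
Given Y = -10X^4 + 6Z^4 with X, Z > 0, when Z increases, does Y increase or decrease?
Y increases

Taking the partial derivative:
∂Y/∂Z = 24Z^3

∂Y/∂Z = 24Z^3 > 0 (assuming positive values)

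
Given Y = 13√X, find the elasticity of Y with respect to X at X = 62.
Elasticity = 1/2

Elasticity = (dY/dX) · (X/Y)

dY/dX = 13/(2·√X)
At X = 62: dY/dX = 13·√62/124, Y = 13·√62

Elasticity = (13·√62/124) · (62 / (13·√62)) = 1/2

Interpretation: for a small percentage change in X, the percentage change in Y is approximately 0.50 times as large.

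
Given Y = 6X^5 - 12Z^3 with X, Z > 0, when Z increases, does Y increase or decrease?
Y decreases

Taking the partial derivative:
∂Y/∂Z = -36Z^2

∂Y/∂Z = -36Z^2 < 0 (assuming positive values)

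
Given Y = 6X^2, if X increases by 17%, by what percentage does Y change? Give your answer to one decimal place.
36.9%

For Y = 6X^2:
If X → X(1 + 0.17)
Then Y → Y · (1 + 0.17)^2
     = Y · 1.3689

Percentage change = ((1 + 0.17)^2 − 1) × 100% ≈ 36.9%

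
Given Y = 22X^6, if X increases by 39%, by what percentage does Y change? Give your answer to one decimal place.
621.3%

For Y = 22X^6:
If X → X(1 + 0.39)
Then Y → Y · (1 + 0.39)^6
     ≈ Y · 7.2125

Percentage change = ((1 + 0.39)^6 − 1) × 100% ≈ 621.3%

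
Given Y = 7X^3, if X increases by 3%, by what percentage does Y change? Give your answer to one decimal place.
9.3%

For Y = 7X^3:
If X → X(1 + 0.03)
Then Y → Y · (1 + 0.03)^3
     ≈ Y · 1.0927

Percentage change = ((1 + 0.03)^3 − 1) × 100% ≈ 9.3%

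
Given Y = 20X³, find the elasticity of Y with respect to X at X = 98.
Elasticity = 3

Elasticity = (dY/dX) · (X/Y)

dY/dX = 60·X²
At X = 98: dY/dX = 576240, Y = 18823840

Elasticity = 576240 · (98 / 18823840) = 3

Interpretation: for a small percentage change in X, the percentage change in Y is approximately 3.00 times as large.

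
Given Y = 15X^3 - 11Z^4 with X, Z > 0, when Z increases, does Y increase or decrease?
Y decreases

Taking the partial derivative:
∂Y/∂Z = -44Z^3

∂Y/∂Z = -44Z^3 < 0 (assuming positive values)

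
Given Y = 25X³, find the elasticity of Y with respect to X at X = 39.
Elasticity = 3

Elasticity = (dY/dX) · (X/Y)

dY/dX = 75·X²
At X = 39: dY/dX = 114075, Y = 1482975

Elasticity = 114075 · (39 / 1482975) = 3

Interpretation: for a small percentage change in X, the percentage change in Y is approximately 3.00 times as large.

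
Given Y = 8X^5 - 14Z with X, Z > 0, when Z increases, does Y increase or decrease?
Y decreases

Taking the partial derivative:
∂Y/∂Z = -14

∂Y/∂Z = -14 < 0 (assuming positive values)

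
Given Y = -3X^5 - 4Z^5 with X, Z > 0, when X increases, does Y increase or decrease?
Y decreases

Taking the partial derivative:
∂Y/∂X = -15X^4

∂Y/∂X = -15X^4 < 0 (assuming positive values)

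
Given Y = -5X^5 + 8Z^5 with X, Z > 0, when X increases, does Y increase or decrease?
Y decreases

Taking the partial derivative:
∂Y/∂X = -25X^4

∂Y/∂X = -25X^4 < 0 (assuming positive values)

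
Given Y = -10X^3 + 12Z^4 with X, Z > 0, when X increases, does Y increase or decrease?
Y decreases

Taking the partial derivative:
∂Y/∂X = -30X^2

∂Y/∂X = -30X^2 < 0 (assuming positive values)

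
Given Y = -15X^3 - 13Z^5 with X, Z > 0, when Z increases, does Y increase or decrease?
Y decreases

Taking the partial derivative:
∂Y/∂Z = -65Z^4

∂Y/∂Z = -65Z^4 < 0 (assuming positive values)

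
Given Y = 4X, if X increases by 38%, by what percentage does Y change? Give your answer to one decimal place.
38.0%

For Y = 4X:
If X → X(1 + 0.38)
Then Y → Y · (1 + 0.38)^1
     = Y · 1.3800

Percentage change = ((1 + 0.38)^1 − 1) × 100% = 38.0%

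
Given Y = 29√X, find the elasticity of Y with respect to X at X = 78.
Elasticity = 1/2

Elasticity = (dY/dX) · (X/Y)

dY/dX = 29/(2·√X)
At X = 78: dY/dX = 29·√78/156, Y = 29·√78

Elasticity = (29·√78/156) · (78 / (29·√78)) = 1/2

Interpretation: for a small percentage change in X, the percentage change in Y is approximately 0.50 times as large.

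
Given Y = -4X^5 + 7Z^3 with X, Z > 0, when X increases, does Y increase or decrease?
Y decreases

Taking the partial derivative:
∂Y/∂X = -20X^4

∂Y/∂X = -20X^4 < 0 (assuming positive values)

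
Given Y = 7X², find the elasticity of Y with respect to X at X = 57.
Elasticity = 2

Elasticity = (dY/dX) · (X/Y)

dY/dX = 14·X
At X = 57: dY/dX = 798, Y = 22743

Elasticity = 798 · (57 / 22743) = 2

Interpretation: for a small percentage change in X, the percentage change in Y is approximately 2.00 times as large.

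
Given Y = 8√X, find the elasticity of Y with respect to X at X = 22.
Elasticity = 1/2

Elasticity = (dY/dX) · (X/Y)

dY/dX = 4/√X
At X = 22: dY/dX = 2·√22/11, Y = 8·√22

Elasticity = (2·√22/11) · (22 / (8·√22)) = 1/2

Interpretation: for a small percentage change in X, the percentage change in Y is approximately 0.50 times as large.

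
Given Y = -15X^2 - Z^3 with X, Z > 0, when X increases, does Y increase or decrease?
Y decreases

Taking the partial derivative:
∂Y/∂X = -30X

∂Y/∂X = -30X < 0 (assuming positive values)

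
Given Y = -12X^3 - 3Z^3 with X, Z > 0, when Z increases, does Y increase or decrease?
Y decreases

Taking the partial derivative:
∂Y/∂Z = -9Z^2

∂Y/∂Z = -9Z^2 < 0 (assuming positive values)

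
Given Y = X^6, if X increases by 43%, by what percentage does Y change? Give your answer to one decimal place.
755.1%

For Y = X^6:
If X → X(1 + 0.43)
Then Y → Y · (1 + 0.43)^6
     ≈ Y · 8.5510

Percentage change = ((1 + 0.43)^6 − 1) × 100% ≈ 755.1%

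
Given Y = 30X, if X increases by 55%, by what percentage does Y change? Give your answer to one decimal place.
55.0%

For Y = 30X:
If X → X(1 + 0.55)
Then Y → Y · (1 + 0.55)^1
     = Y · 1.5500

Percentage change = ((1 + 0.55)^1 − 1) × 100% = 55.0%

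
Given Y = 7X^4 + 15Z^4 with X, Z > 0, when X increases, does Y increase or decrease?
Y increases

Taking the partial derivative:
∂Y/∂X = 28X^3

∂Y/∂X = 28X^3 > 0 (assuming positive values)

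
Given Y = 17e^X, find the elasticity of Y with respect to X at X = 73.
Elasticity = 73

Elasticity = (dY/dX) · (X/Y)

dY/dX = 17·e^X
At X = 73: dY/dX = 17·e^73, Y = 17·e^73

Elasticity = (17·e^73) · (73 / (17·e^73)) = 73

Interpretation: for a small percentage change in X, the percentage change in Y is approximately 73.00 times as large.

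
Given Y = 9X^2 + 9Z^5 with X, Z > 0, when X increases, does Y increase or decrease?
Y increases

Taking the partial derivative:
∂Y/∂X = 18X

∂Y/∂X = 18X > 0 (assuming positive values)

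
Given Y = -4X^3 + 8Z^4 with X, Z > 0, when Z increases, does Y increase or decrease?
Y increases

Taking the partial derivative:
∂Y/∂Z = 32Z^3

∂Y/∂Z = 32Z^3 > 0 (assuming positive values)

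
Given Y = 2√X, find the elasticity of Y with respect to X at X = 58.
Elasticity = 1/2

Elasticity = (dY/dX) · (X/Y)

dY/dX = 1/√X
At X = 58: dY/dX = √58/58, Y = 2·√58

Elasticity = (√58/58) · (58 / (2·√58)) = 1/2

Interpretation: for a small percentage change in X, the percentage change in Y is approximately 0.50 times as large.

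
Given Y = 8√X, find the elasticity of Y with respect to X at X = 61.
Elasticity = 1/2

Elasticity = (dY/dX) · (X/Y)

dY/dX = 4/√X
At X = 61: dY/dX = 4·√61/61, Y = 8·√61

Elasticity = (4·√61/61) · (61 / (8·√61)) = 1/2

Interpretation: for a small percentage change in X, the percentage change in Y is approximately 0.50 times as large.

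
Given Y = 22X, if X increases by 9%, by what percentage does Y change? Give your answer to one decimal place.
9.0%

For Y = 22X:
If X → X(1 + 0.09)
Then Y → Y · (1 + 0.09)^1
     = Y · 1.0900

Percentage change = ((1 + 0.09)^1 − 1) × 100% = 9.0%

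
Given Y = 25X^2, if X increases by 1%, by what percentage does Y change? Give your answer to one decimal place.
2.0%

For Y = 25X^2:
If X → X(1 + 0.01)
Then Y → Y · (1 + 0.01)^2
     = Y · 1.0201

Percentage change = ((1 + 0.01)^2 − 1) × 100% ≈ 2.0%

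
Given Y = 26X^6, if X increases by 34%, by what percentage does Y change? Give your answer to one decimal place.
478.9%

For Y = 26X^6:
If X → X(1 + 0.34)
Then Y → Y · (1 + 0.34)^6
     ≈ Y · 5.7893

Percentage change = ((1 + 0.34)^6 − 1) × 100% ≈ 478.9%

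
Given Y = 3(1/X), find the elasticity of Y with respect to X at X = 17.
Elasticity = -1

Elasticity = (dY/dX) · (X/Y)

dY/dX = -3/X²
At X = 17: dY/dX = -3/289, Y = 3/17

Elasticity = (-3/289) · (17 / (3/17)) = -1

Interpretation: for a small percentage change in X, the percentage change in Y is approximately -1.00 times as large.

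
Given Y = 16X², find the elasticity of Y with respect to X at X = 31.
Elasticity = 2

Elasticity = (dY/dX) · (X/Y)

dY/dX = 32·X
At X = 31: dY/dX = 992, Y = 15376

Elasticity = 992 · (31 / 15376) = 2

Interpretation: for a small percentage change in X, the percentage change in Y is approximately 2.00 times as large.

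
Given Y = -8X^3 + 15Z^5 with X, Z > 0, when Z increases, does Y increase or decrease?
Y increases

Taking the partial derivative:
∂Y/∂Z = 75Z^4

∂Y/∂Z = 75Z^4 > 0 (assuming positive values)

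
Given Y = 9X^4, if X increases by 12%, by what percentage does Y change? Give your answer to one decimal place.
57.4%

For Y = 9X^4:
If X → X(1 + 0.12)
Then Y → Y · (1 + 0.12)^4
     ≈ Y · 1.5735

Percentage change = ((1 + 0.12)^4 − 1) × 100% ≈ 57.4%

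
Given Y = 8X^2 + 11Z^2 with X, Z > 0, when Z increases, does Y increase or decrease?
Y increases

Taking the partial derivative:
∂Y/∂Z = 22Z

∂Y/∂Z = 22Z > 0 (assuming positive values)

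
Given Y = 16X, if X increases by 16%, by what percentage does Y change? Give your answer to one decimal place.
16.0%

For Y = 16X:
If X → X(1 + 0.16)
Then Y → Y · (1 + 0.16)^1
     = Y · 1.1600

Percentage change = ((1 + 0.16)^1 − 1) × 100% = 16.0%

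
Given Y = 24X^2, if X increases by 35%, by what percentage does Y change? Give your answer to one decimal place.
82.3%

For Y = 24X^2:
If X → X(1 + 0.35)
Then Y → Y · (1 + 0.35)^2
     = Y · 1.8225

Percentage change = ((1 + 0.35)^2 − 1) × 100% ≈ 82.3%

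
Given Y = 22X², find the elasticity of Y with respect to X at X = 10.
Elasticity = 2

Elasticity = (dY/dX) · (X/Y)

dY/dX = 44·X
At X = 10: dY/dX = 440, Y = 2200

Elasticity = 440 · (10 / 2200) = 2

Interpretation: for a small percentage change in X, the percentage change in Y is approximately 2.00 times as large.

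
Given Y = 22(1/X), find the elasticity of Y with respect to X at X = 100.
Elasticity = -1

Elasticity = (dY/dX) · (X/Y)

dY/dX = -22/X²
At X = 100: dY/dX = -11/5000, Y = 11/50

Elasticity = (-11/5000) · (100 / (11/50)) = -1

Interpretation: for a small percentage change in X, the percentage change in Y is approximately -1.00 times as large.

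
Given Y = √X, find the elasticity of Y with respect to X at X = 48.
Elasticity = 1/2

Elasticity = (dY/dX) · (X/Y)

dY/dX = 1/(2·√X)
At X = 48: dY/dX = √3/24, Y = 4·√3

Elasticity = (√3/24) · (48 / (4·√3)) = 1/2

Interpretation: for a small percentage change in X, the percentage change in Y is approximately 0.50 times as large.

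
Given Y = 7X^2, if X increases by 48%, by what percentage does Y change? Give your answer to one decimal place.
119.0%

For Y = 7X^2:
If X → X(1 + 0.48)
Then Y → Y · (1 + 0.48)^2
     = Y · 2.1904

Percentage change = ((1 + 0.48)^2 − 1) × 100% ≈ 119.0%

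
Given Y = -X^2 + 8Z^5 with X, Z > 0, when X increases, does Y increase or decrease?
Y decreases

Taking the partial derivative:
∂Y/∂X = -2X

∂Y/∂X = -2X < 0 (assuming positive values)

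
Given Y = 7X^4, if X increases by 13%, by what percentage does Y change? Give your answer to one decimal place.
63.0%

For Y = 7X^4:
If X → X(1 + 0.13)
Then Y → Y · (1 + 0.13)^4
     ≈ Y · 1.6305

Percentage change = ((1 + 0.13)^4 − 1) × 100% ≈ 63.0%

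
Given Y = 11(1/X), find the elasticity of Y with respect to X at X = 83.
Elasticity = -1

Elasticity = (dY/dX) · (X/Y)

dY/dX = -11/X²
At X = 83: dY/dX = -11/6889, Y = 11/83

Elasticity = (-11/6889) · (83 / (11/83)) = -1

Interpretation: for a small percentage change in X, the percentage change in Y is approximately -1.00 times as large.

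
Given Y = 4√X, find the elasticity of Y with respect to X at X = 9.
Elasticity = 1/2

Elasticity = (dY/dX) · (X/Y)

dY/dX = 2/√X
At X = 9: dY/dX = 2/3, Y = 12

Elasticity = (2/3) · (9 / 12) = 1/2

Interpretation: for a small percentage change in X, the percentage change in Y is approximately 0.50 times as large.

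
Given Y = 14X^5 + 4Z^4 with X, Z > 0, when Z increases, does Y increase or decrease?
Y increases

Taking the partial derivative:
∂Y/∂Z = 16Z^3

∂Y/∂Z = 16Z^3 > 0 (assuming positive values)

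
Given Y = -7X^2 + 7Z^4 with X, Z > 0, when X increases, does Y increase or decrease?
Y decreases

Taking the partial derivative:
∂Y/∂X = -14X

∂Y/∂X = -14X < 0 (assuming positive values)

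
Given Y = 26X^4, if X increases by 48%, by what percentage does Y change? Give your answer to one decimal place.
379.8%

For Y = 26X^4:
If X → X(1 + 0.48)
Then Y → Y · (1 + 0.48)^4
     ≈ Y · 4.7979

Percentage change = ((1 + 0.48)^4 − 1) × 100% ≈ 379.8%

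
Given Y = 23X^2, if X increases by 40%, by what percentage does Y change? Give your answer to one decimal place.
96.0%

For Y = 23X^2:
If X → X(1 + 0.4)
Then Y → Y · (1 + 0.4)^2
     = Y · 1.9600

Percentage change = ((1 + 0.4)^2 − 1) × 100% = 96.0%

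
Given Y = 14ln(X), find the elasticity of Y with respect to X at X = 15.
Elasticity = 1/ln(15) ≈ 0.3693

Elasticity = (dY/dX) · (X/Y)

dY/dX = 14/X
At X = 15: dY/dX = 14/15, Y = 14·ln(15)

Elasticity = (14/15) · (15 / (14·ln(15))) = 1/ln(15) ≈ 0.3693

Interpretation: for a small percentage change in X, the percentage change in Y is approximately 0.37 times as large.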